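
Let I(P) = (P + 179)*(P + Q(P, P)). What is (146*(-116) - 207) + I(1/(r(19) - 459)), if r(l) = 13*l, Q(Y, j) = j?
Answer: -385275443/22472 ≈ -17145.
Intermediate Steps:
I(P) = 2*P*(179 + P) (I(P) = (P + 179)*(P + P) = (179 + P)*(2*P) = 2*P*(179 + P))
(146*(-116) - 207) + I(1/(r(19) - 459)) = (146*(-116) - 207) + 2*(179 + 1/(13*19 - 459))/(13*19 - 459) = (-16936 - 207) + 2*(179 + 1/(247 - 459))/(247 - 459) = -17143 + 2*(179 + 1/(-212))/(-212) = -17143 + 2*(-1/212)*(179 - 1/212) = -17143 + 2*(-1/212)*(37947/212) = -17143 - 37947/22472 = -385275443/22472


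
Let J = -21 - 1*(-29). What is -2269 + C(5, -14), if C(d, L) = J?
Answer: -2261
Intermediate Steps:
J = 8 (J = -21 + 29 = 8)
C(d, L) = 8
-2269 + C(5, -14) = -2269 + 8 = -2261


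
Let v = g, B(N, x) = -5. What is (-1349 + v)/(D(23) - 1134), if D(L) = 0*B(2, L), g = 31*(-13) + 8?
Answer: 872/567 ≈ 1.5379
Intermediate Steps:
g = -395 (g = -403 + 8 = -395)
v = -395
D(L) = 0 (D(L) = 0*(-5) = 0)
(-1349 + v)/(D(23) - 1134) = (-1349 - 395)/(0 - 1134) = -1744/(-1134) = -1744*(-1/1134) = 872/567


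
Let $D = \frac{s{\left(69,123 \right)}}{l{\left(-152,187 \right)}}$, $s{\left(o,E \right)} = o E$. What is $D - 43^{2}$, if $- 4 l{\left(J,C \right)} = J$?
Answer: $- \frac{61775}{38} \approx -1625.7$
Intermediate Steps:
$s{\left(o,E \right)} = E o$
$l{\left(J,C \right)} = - \frac{J}{4}$
$D = \frac{8487}{38}$ ($D = \frac{123 \cdot 69}{\left(- \frac{1}{4}\right) \left(-152\right)} = \frac{8487}{38} \approx 223.34$)
$D - 43^{2} = \frac{8487}{38} - 43^{2} = \frac{8487}{38} - 1849 = - \frac{61775}{38}$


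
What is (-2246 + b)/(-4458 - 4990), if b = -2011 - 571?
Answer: 1207/2362 ≈ 0.51101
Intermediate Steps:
b = -2582
(-2246 + b)/(-4458 - 4990) = (-2246 - 2582)/(-4458 - 4990) = -4828/(-9448) = -4828*(-1/9448) = 1207/2362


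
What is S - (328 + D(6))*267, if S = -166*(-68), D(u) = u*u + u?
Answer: -87502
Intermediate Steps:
D(u) = u + u**2 (D(u) = u**2 + u = u + u**2)
S = 11288
S - (328 + D(6))*267 = 11288 - (328 + 6*(1 + 6))*267 = 11288 - (328 + 6*7)*267 = 11288 - (328 + 42)*267 = 11288 - 370*267 = 11288 - 1*98790 = 11288 - 98790 = -87502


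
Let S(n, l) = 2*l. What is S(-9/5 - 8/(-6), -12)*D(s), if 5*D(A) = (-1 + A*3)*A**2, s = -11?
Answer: 98736/5 ≈ 19747.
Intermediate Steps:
D(A) = A**2*(-1 + 3*A)/5 (D(A) = ((-1 + A*3)*A**2)/5 = ((-1 + 3*A)*A**2)/5 = (A**2*(-1 + 3*A))/5 = A**2*(-1 + 3*A)/5)
S(-9/5 - 8/(-6), -12)*D(s) = (2*(-12))*((1/5)*(-11)**2*(-1 + 3*(-11))) = -24*121*(-1 - 33)/5 = -24*121*(-34)/5 = -24*(-4114/5) = 98736/5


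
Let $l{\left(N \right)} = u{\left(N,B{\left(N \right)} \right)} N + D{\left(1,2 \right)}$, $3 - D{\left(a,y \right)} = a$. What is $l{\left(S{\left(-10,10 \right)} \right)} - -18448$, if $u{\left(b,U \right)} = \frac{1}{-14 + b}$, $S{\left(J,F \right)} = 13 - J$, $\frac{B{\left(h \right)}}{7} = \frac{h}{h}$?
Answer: $\frac{166073}{9} \approx 18453.0$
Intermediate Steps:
$D{\left(a,y \right)} = 3 - a$
$B{\left(h \right)} = 7$ ($B{\left(h \right)} = 7 \frac{h}{h} = 7 \cdot 1 = 7$)
$l{\left(N \right)} = 2 + \frac{N}{-14 + N}$ ($l{\left(N \right)} = \frac{N}{-14 + N} + \left(3 - 1\right) = \frac{N}{-14 + N} + 2 = 2 + \frac{N}{-14 + N}$)
$l{\left(S{\left(-10,10 \right)} \right)} - -18448 = \frac{-28 + 3 \left(13 - -10\right)}{-14 + \left(13 - -10\right)} - -18448 = \frac{-28 + 3 \left(13 + 10\right)}{-14 + \left(13 + 10\right)} + 18448 = \frac{-28 + 3 \cdot 23}{-14 + 23} + 18448 = \frac{-28 + 69}{9} + 18448 = \frac{1}{9} \cdot 41 + 18448 = \frac{41}{9} + 18448 = \frac{166073}{9}$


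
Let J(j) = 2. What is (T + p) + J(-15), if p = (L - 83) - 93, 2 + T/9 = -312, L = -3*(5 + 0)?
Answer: -3015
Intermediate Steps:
L = -15 (L = -3*5 = -15)
T = -2826 (T = -18 + 9*(-312) = -18 - 2808 = -2826)
p = -191 (p = (-15 - 83) - 93 = -98 - 93 = -191)
(T + p) + J(-15) = (-2826 - 191) + 2 = -3017 + 2 = -3015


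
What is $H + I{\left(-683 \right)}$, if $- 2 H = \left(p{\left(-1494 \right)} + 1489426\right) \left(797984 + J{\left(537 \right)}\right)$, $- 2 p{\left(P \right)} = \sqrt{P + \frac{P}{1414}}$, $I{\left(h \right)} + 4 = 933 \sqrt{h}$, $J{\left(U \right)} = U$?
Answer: $-594668969477 + 933 i \sqrt{683} + \frac{2395563 i \sqrt{83033615}}{2828} \approx -5.9467 \cdot 10^{11} + 7.7433 \cdot 10^{6} i$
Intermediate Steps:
$I{\left(h \right)} = -4 + 933 \sqrt{h}$
$p{\left(P \right)} = - \frac{\sqrt{2000810} \sqrt{P}}{2828}$ ($p{\left(P \right)} = - \frac{\sqrt{P + \frac{P}{1414}}}{2} = - \frac{\sqrt{\frac{1415 P}{1414}}}{2} = - \frac{\frac{1}{1414} \sqrt{2000810} \sqrt{P}}{2} = - \frac{\sqrt{2000810} \sqrt{P}}{2828}$)
$H = -594668969473 + \frac{2395563 i \sqrt{83033615}}{2828}$ ($H = - \frac{\left(- \frac{\sqrt{2000810} \sqrt{-1494}}{2828} + 1489426\right) \left(797984 + 537\right)}{2} = - \frac{\left(- \frac{\sqrt{2000810} \cdot 3 i \sqrt{166}}{2828} + 1489426\right) 798521}{2} = - \frac{\left(- \frac{3 i \sqrt{83033615}}{1414} + 1489426\right) 798521}{2} = - \frac{\left(1489426 - \frac{3 i \sqrt{83033615}}{1414}\right) 798521}{2} = - \frac{1189337938946 - \frac{2395563 i \sqrt{83033615}}{1414}}{2} = -594668969473 + \frac{2395563 i \sqrt{83033615}}{2828} \approx -5.9467 \cdot 10^{11} + 7.7189 \cdot 10^{6} i$)
$H + I{\left(-683 \right)} = \left(-594668969473 + \frac{2395563 i \sqrt{83033615}}{2828}\right) - \left(4 - 933 \sqrt{-683}\right) = \left(-594668969473 + \frac{2395563 i \sqrt{83033615}}{2828}\right) - \left(4 - 933 i \sqrt{683}\right) = -594668969477 + 933 i \sqrt{683} + \frac{2395563 i \sqrt{83033615}}{2828}$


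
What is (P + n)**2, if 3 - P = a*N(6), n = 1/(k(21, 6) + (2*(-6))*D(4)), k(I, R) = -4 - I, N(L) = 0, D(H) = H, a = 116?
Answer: 47524/5329 ≈ 8.9180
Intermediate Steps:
n = -1/73 (n = 1/((-4 - 1*21) + (2*(-6))*4) = 1/((-4 - 21) - 12*4) = 1/(-25 - 48) = 1/(-73) = -1/73 ≈ -0.013699)
P = 3 (P = 3 - 116*0 = 3 - 1*0 = 3 + 0 = 3)
(P + n)**2 = (3 - 1/73)**2 = (218/73)**2 = 47524/5329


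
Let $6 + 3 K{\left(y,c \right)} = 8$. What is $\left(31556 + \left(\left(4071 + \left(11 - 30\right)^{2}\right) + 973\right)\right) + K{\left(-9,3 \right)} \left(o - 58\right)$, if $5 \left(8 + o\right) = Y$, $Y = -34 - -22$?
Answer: $\frac{184577}{5} \approx 36915.0$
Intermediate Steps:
$Y = -12$ ($Y = -34 + 22 = -12$)
$K{\left(y,c \right)} = \frac{2}{3}$ ($K{\left(y,c \right)} = -2 + \frac{1}{3} \cdot 8 = -2 + \frac{8}{3} = \frac{2}{3}$)
$o = - \frac{52}{5}$ ($o = -8 + \frac{1}{5} \left(-12\right) = -8 - \frac{12}{5} = - \frac{52}{5} \approx -10.4$)
$\left(31556 + \left(\left(4071 + \left(11 - 30\right)^{2}\right) + 973\right)\right) + K{\left(-9,3 \right)} \left(o - 58\right) = \left(31556 + \left(\left(4071 + \left(11 - 30\right)^{2}\right) + 973\right)\right) + \frac{2 \left(- \frac{52}{5} - 58\right)}{3} = \left(31556 + \left(\left(4071 + \left(-19\right)^{2}\right) + 973\right)\right) + \frac{2}{3} \left(- \frac{342}{5}\right) = \left(31556 + \left(\left(4071 + 361\right) + 973\right)\right) - \frac{228}{5} = \left(31556 + \left(4432 + 973\right)\right) - \frac{228}{5} = \left(31556 + 5405\right) - \frac{228}{5} = 36961 - \frac{228}{5} = \frac{184577}{5}$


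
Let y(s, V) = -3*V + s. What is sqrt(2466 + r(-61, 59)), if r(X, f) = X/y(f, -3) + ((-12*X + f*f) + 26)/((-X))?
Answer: sqrt(10902498463)/2074 ≈ 50.345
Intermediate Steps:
y(s, V) = s - 3*V
r(X, f) = X/(9 + f) - (26 + f**2 - 12*X)/X (r(X, f) = X/(f - 3*(-3)) + ((-12*X + f*f) + 26)/((-X)) = X/(f + 9) + ((-12*X + f**2) + 26)*(-1/X) = X/(9 + f) + ((f**2 - 12*X) + 26)*(-1/X) = X/(9 + f) + (26 + f**2 - 12*X)*(-1/X) = X/(9 + f) - (26 + f**2 - 12*X)/X)
sqrt(2466 + r(-61, 59)) = sqrt(2466 + ((-61)**2 - (9 + 59)*(26 + 59**2) + 12*(-61)*(9 + 59))/((-61)*(9 + 59))) = sqrt(2466 - 1/61*(3721 - 1*68*(26 + 3481) + 12*(-61)*68)/68) = sqrt(2466 - 1/61*1/68*(3721 - 1*68*3507 - 49776)) = sqrt(2466 - 1/61*1/68*(3721 - 238476 - 49776)) = sqrt(2466 - 1/61*1/68*(-284531)) = sqrt(2466 + 284531/4148) = sqrt(10513499/4148) = sqrt(10902498463)/2074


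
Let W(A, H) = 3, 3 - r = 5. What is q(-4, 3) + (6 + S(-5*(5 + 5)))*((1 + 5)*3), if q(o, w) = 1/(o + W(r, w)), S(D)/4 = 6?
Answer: 539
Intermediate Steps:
r = -2 (r = 3 - 1*5 = 3 - 5 = -2)
S(D) = 24 (S(D) = 4*6 = 24)
q(o, w) = 1/(3 + o) (q(o, w) = 1/(o + 3) = 1/(3 + o))
q(-4, 3) + (6 + S(-5*(5 + 5)))*((1 + 5)*3) = 1/(3 - 4) + (6 + 24)*((1 + 5)*3) = 1/(-1) + 30*(6*3) = -1 + 30*18 = -1 + 540 = 539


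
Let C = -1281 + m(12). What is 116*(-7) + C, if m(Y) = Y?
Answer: -2081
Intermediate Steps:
C = -1269 (C = -1281 + 12 = -1269)
116*(-7) + C = 116*(-7) - 1269 = -812 - 1269 = -2081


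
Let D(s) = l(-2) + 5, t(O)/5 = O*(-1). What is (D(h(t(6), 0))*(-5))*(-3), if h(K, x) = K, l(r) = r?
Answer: 45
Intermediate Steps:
t(O) = -5*O (t(O) = 5*(O*(-1)) = 5*(-O) = -5*O)
D(s) = 3 (D(s) = -2 + 5 = 3)
(D(h(t(6), 0))*(-5))*(-3) = (3*(-5))*(-3) = -15*(-3) = 45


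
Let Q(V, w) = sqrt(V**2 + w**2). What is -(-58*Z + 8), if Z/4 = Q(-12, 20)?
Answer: -8 + 928*sqrt(34) ≈ 5403.1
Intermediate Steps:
Z = 16*sqrt(34) (Z = 4*sqrt((-12)**2 + 20**2) = 4*sqrt(144 + 400) = 4*sqrt(544) = 4*(4*sqrt(34)) = 16*sqrt(34) ≈ 93.295)
-(-58*Z + 8) = -(-928*sqrt(34) + 8) = -(8 - 928*sqrt(34)) = -8 + 928*sqrt(34)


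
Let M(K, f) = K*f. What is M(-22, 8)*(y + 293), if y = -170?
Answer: -21648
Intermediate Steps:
M(-22, 8)*(y + 293) = (-22*8)*(-170 + 293) = -176*123 = -21648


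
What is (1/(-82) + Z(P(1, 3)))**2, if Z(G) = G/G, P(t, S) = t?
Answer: 6561/6724 ≈ 0.97576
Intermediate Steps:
Z(G) = 1
(1/(-82) + Z(P(1, 3)))**2 = (1/(-82) + 1)**2 = (-1/82 + 1)**2 = (81/82)**2 = 6561/6724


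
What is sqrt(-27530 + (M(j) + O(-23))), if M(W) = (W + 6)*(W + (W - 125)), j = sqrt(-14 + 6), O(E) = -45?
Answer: sqrt(-28341 - 226*I*sqrt(2)) ≈ 0.9492 - 168.35*I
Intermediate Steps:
j = 2*I*sqrt(2) (j = sqrt(-8) = 2*I*sqrt(2) ≈ 2.8284*I)
M(W) = (-125 + 2*W)*(6 + W) (M(W) = (6 + W)*(W + (-125 + W)) = (6 + W)*(-125 + 2*W) = (-125 + 2*W)*(6 + W))
sqrt(-27530 + (M(j) + O(-23))) = sqrt(-27530 + ((-750 - 226*I*sqrt(2) + 2*(2*I*sqrt(2))**2) - 45)) = sqrt(-27530 + ((-750 - 226*I*sqrt(2) + 2*(-8)) - 45)) = sqrt(-27530 + ((-750 - 226*I*sqrt(2) - 16) - 45)) = sqrt(-27530 + ((-766 - 226*I*sqrt(2)) - 45)) = sqrt(-27530 + (-811 - 226*I*sqrt(2))) = sqrt(-28341 - 226*I*sqrt(2))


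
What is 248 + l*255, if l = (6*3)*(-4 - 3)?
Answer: -31882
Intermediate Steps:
l = -126 (l = 18*(-7) = -126)
248 + l*255 = 248 - 126*255 = 248 - 32130 = -31882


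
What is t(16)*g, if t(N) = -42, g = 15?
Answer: -630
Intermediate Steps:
t(16)*g = -42*15 = -630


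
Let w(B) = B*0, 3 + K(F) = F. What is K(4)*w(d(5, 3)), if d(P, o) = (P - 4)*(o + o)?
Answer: 0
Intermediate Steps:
K(F) = -3 + F
d(P, o) = 2*o*(-4 + P) (d(P, o) = (-4 + P)*(2*o) = 2*o*(-4 + P))
w(B) = 0
K(4)*w(d(5, 3)) = (-3 + 4)*0 = 1*0 = 0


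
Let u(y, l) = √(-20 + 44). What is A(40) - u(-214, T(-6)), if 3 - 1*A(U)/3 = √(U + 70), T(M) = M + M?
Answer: 9 - 3*√110 - 2*√6 ≈ -27.363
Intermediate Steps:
T(M) = 2*M
u(y, l) = 2*√6 (u(y, l) = √24 = 2*√6)
A(U) = 9 - 3*√(70 + U) (A(U) = 9 - 3*√(U + 70) = 9 - 3*√(70 + U))
A(40) - u(-214, T(-6)) = (9 - 3*√(70 + 40)) - 2*√6 = (9 - 3*√110) - 2*√6 = 9 - 3*√110 - 2*√6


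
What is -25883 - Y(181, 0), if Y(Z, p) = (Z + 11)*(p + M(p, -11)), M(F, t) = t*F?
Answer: -25883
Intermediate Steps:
M(F, t) = F*t
Y(Z, p) = -10*p*(11 + Z) (Y(Z, p) = (Z + 11)*(p + p*(-11)) = (11 + Z)*(p - 11*p) = (11 + Z)*(-10*p) = -10*p*(11 + Z))
-25883 - Y(181, 0) = -25883 - 10*0*(-11 - 1*181) = -25883 - 10*0*(-11 - 181) = -25883 - 10*0*(-192) = -25883 - 1*0 = -25883 + 0 = -25883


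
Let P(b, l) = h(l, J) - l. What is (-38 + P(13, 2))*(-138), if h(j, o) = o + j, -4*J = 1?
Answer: 10557/2 ≈ 5278.5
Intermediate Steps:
J = -¼ (J = -¼*1 = -¼ ≈ -0.25000)
h(j, o) = j + o
P(b, l) = -¼ (P(b, l) = (l - ¼) - l = (-¼ + l) - l = -¼)
(-38 + P(13, 2))*(-138) = (-38 - ¼)*(-138) = -153/4*(-138) = 10557/2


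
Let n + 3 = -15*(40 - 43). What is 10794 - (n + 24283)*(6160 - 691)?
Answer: -133022631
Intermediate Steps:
n = 42 (n = -3 - 15*(40 - 43) = -3 - 15*(-3) = -3 + 45 = 42)
10794 - (n + 24283)*(6160 - 691) = 10794 - (42 + 24283)*(6160 - 691) = 10794 - 24325*5469 = 10794 - 1*133033425 = 10794 - 133033425 = -133022631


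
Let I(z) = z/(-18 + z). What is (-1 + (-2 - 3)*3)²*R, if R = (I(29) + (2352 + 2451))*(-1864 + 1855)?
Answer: -121794048/11 ≈ -1.1072e+7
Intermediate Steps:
R = -475758/11 (R = (29/(-18 + 29) + (2352 + 2451))*(-1864 + 1855) = (29/11 + 4803)*(-9) = (52862/11)*(-9) = -475758/11 ≈ -43251.)
(-1 + (-2 - 3)*3)²*R = (-1 + (-2 - 3)*3)²*(-475758/11) = (-1 - 5*3)²*(-475758/11) = (-1 - 15)²*(-475758/11) = (-16)²*(-475758/11) = 256*(-475758/11) = -121794048/11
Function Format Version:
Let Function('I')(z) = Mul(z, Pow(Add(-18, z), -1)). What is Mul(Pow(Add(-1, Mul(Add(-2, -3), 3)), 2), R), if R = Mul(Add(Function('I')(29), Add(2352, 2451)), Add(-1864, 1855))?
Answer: Rational(-121794048, 11) ≈ -1.1072e+7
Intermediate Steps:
R = Rational(-475758, 11) (R = Mul(Add(Mul(29, Pow(Add(-18, 29), -1)), Add(2352, 2451)), Add(-1864, 1855)) = Mul(Add(Mul(29, Pow(11, -1)), 4803), -9) = Mul(Add(Mul(29, Rational(1, 11)), 4803), -9) = Mul(Add(Rational(29, 11), 4803), -9) = Mul(Rational(52862, 11), -9) = Rational(-475758, 11) ≈ -43251.)
Mul(Pow(Add(-1, Mul(Add(-2, -3), 3)), 2), R) = Mul(Pow(Add(-1, Mul(Add(-2, -3), 3)), 2), Rational(-475758, 11)) = Mul(Pow(Add(-1, Mul(-5, 3)), 2), Rational(-475758, 11)) = Mul(Pow(Add(-1, -15), 2), Rational(-475758, 11)) = Mul(Pow(-16, 2), Rational(-475758, 11)) = Mul(256, Rational(-475758, 11)) = Rational(-121794048, 11)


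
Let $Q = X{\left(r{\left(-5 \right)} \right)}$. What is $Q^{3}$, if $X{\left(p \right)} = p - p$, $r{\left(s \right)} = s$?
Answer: $0$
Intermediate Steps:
$X{\left(p \right)} = 0$
$Q = 0$
$Q^{3} = 0^{3} = 0$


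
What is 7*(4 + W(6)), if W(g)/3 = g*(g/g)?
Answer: 154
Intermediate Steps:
W(g) = 3*g (W(g) = 3*(g*(g/g)) = 3*(g*1) = 3*g)
7*(4 + W(6)) = 7*(4 + 3*6) = 7*(4 + 18) = 7*22 = 154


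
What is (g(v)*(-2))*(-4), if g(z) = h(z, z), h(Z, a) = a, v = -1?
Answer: -8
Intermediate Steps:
g(z) = z
(g(v)*(-2))*(-4) = -1*(-2)*(-4) = 2*(-4) = -8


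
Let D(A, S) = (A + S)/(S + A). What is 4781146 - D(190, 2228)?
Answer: 4781145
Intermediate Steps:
D(A, S) = 1 (D(A, S) = (A + S)/(A + S) = 1)
4781146 - D(190, 2228) = 4781146 - 1*1 = 4781146 - 1 = 4781145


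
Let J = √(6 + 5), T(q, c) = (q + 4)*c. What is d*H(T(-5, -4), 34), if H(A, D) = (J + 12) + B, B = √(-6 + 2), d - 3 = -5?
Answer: -24 - 4*I - 2*√11 ≈ -30.633 - 4.0*I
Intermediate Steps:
d = -2 (d = 3 - 5 = -2)
T(q, c) = c*(4 + q) (T(q, c) = (4 + q)*c = c*(4 + q))
J = √11 ≈ 3.3166
B = 2*I (B = √(-4) = 2*I ≈ 2.0*I)
H(A, D) = 12 + √11 + 2*I (H(A, D) = (√11 + 12) + 2*I = (12 + √11) + 2*I = 12 + √11 + 2*I)
d*H(T(-5, -4), 34) = -2*(12 + √11 + 2*I) = -24 - 4*I - 2*√11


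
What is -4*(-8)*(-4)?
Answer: -128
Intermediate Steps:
-4*(-8)*(-4) = 32*(-4) = -128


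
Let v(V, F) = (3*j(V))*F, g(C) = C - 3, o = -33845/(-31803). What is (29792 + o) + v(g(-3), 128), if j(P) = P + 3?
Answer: 910871765/31803 ≈ 28641.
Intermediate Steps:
j(P) = 3 + P
o = 33845/31803 (o = -33845*(-1/31803) = 33845/31803 ≈ 1.0642)
g(C) = -3 + C
v(V, F) = F*(9 + 3*V) (v(V, F) = (3*(3 + V))*F = (9 + 3*V)*F = F*(9 + 3*V))
(29792 + o) + v(g(-3), 128) = (29792 + 33845/31803) + 3*128*(3 + (-3 - 3)) = 947508821/31803 + 3*128*(3 - 6) = 947508821/31803 + 3*128*(-3) = 947508821/31803 - 1152 = 910871765/31803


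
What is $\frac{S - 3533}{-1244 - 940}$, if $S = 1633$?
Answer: $\frac{475}{546} \approx 0.86996$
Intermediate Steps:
$\frac{S - 3533}{-1244 - 940} = \frac{1633 - 3533}{-1244 - 940} = - \frac{1900}{-2184} = \left(-1900\right) \left(- \frac{1}{2184}\right) = \frac{475}{546}$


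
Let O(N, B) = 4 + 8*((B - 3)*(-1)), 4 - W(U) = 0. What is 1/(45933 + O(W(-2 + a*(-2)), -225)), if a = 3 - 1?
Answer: 1/47761 ≈ 2.0938e-5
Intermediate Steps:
a = 2
W(U) = 4 (W(U) = 4 - 1*0 = 4 + 0 = 4)
O(N, B) = 28 - 8*B (O(N, B) = 4 + 8*((-3 + B)*(-1)) = 4 + 8*(3 - B) = 4 + (24 - 8*B) = 28 - 8*B)
1/(45933 + O(W(-2 + a*(-2)), -225)) = 1/(45933 + (28 - 8*(-225))) = 1/(45933 + (28 + 1800)) = 1/(45933 + 1828) = 1/47761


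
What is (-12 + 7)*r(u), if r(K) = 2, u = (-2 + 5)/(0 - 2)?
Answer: -10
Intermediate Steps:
u = -3/2 (u = 3/(-2) = 3*(-1/2) = -3/2 ≈ -1.5000)
(-12 + 7)*r(u) = (-12 + 7)*2 = -5*2 = -10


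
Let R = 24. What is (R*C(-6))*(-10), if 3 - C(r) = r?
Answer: -2160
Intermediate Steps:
C(r) = 3 - r
(R*C(-6))*(-10) = (24*(3 - 1*(-6)))*(-10) = (24*(3 + 6))*(-10) = (24*9)*(-10) = 216*(-10) = -2160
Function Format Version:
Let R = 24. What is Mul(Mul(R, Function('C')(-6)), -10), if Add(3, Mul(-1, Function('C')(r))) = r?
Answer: -2160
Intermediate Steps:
Function('C')(r) = Add(3, Mul(-1, r))
Mul(Mul(R, Function('C')(-6)), -10) = Mul(Mul(24, Add(3, Mul(-1, -6))), -10) = Mul(Mul(24, Add(3, 6)), -10) = Mul(Mul(24, 9), -10) = Mul(216, -10) = -2160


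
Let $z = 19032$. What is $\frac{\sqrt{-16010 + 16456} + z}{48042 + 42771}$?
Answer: $\frac{6344}{30271} + \frac{\sqrt{446}}{90813} \approx 0.20981$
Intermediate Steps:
$\frac{\sqrt{-16010 + 16456} + z}{48042 + 42771} = \frac{\sqrt{-16010 + 16456} + 19032}{48042 + 42771} = \frac{\sqrt{446} + 19032}{90813} = \left(19032 + \sqrt{446}\right) \frac{1}{90813} = \frac{6344}{30271} + \frac{\sqrt{446}}{90813}$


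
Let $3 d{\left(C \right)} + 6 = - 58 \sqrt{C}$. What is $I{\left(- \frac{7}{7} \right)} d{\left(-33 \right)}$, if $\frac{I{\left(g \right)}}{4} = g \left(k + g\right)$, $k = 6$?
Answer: $40 + \frac{1160 i \sqrt{33}}{3} \approx 40.0 + 2221.2 i$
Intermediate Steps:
$I{\left(g \right)} = 4 g \left(6 + g\right)$
$d{\left(C \right)} = -2 - \frac{58 \sqrt{C}}{3}$ ($d{\left(C \right)} = -2 + \frac{\left(-58\right) \sqrt{C}}{3} = -2 - \frac{58 \sqrt{C}}{3}$)
$I{\left(- \frac{7}{7} \right)} d{\left(-33 \right)} = 4 \left(- \frac{7}{7}\right) \left(6 - \frac{7}{7}\right) \left(-2 - \frac{58 \sqrt{-33}}{3}\right) = 4 \left(\left(-7\right) \frac{1}{7}\right) \left(6 - 1\right) \left(-2 - \frac{58 i \sqrt{33}}{3}\right) = 4 \left(-1\right) \left(6 - 1\right) \left(-2 - \frac{58 i \sqrt{33}}{3}\right) = 4 \left(-1\right) 5 \left(-2 - \frac{58 i \sqrt{33}}{3}\right) = - 20 \left(-2 - \frac{58 i \sqrt{33}}{3}\right) = 40 + \frac{1160 i \sqrt{33}}{3}$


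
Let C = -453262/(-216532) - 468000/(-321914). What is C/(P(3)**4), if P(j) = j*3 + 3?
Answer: 61812089867/361349072773632 ≈ 0.00017106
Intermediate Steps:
P(j) = 3 + 3*j (P(j) = 3*j + 3 = 3 + 3*j)
C = 61812089867/17426170562 (C = -453262*(-1/216532) - 468000*(-1/321914) = 226631/108266 + 234000/160957 = 61812089867/17426170562 ≈ 3.5471)
C/(P(3)**4) = 61812089867/(17426170562*((3 + 3*3)**4)) = 61812089867/(17426170562*((3 + 9)**4)) = 61812089867/(17426170562*(12**4)) = (61812089867/17426170562)/20736 = (61812089867/17426170562)*(1/20736) = 61812089867/361349072773632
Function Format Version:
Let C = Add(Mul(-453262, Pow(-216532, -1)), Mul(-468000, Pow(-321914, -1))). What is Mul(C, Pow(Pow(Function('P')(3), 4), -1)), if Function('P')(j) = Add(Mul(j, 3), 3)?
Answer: Rational(61812089867, 361349072773632) ≈ 0.00017106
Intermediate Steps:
Function('P')(j) = Add(3, Mul(3, j)) (Function('P')(j) = Add(Mul(3, j), 3) = Add(3, Mul(3, j)))
C = Rational(61812089867, 17426170562) (C = Add(Mul(-453262, Rational(-1, 216532)), Mul(-468000, Rational(-1, 321914))) = Add(Rational(226631, 108266), Rational(234000, 160957)) = Rational(61812089867, 17426170562) ≈ 3.5471)
Mul(C, Pow(Pow(Function('P')(3), 4), -1)) = Mul(Rational(61812089867, 17426170562), Pow(Pow(Add(3, Mul(3, 3)), 4), -1)) = Mul(Rational(61812089867, 17426170562), Pow(Pow(Add(3, 9), 4), -1)) = Mul(Rational(61812089867, 17426170562), Pow(Pow(12, 4), -1)) = Mul(Rational(61812089867, 17426170562), Pow(20736, -1)) = Mul(Rational(61812089867, 17426170562), Rational(1, 20736)) = Rational(61812089867, 361349072773632)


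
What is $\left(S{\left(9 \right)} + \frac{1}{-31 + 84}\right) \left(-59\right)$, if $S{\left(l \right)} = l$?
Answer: $- \frac{28202}{53} \approx -532.11$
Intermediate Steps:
$\left(S{\left(9 \right)} + \frac{1}{-31 + 84}\right) \left(-59\right) = \left(9 + \frac{1}{-31 + 84}\right) \left(-59\right) = \left(9 + \frac{1}{53}\right) \left(-59\right) = \frac{478}{53} \left(-59\right) = - \frac{28202}{53}$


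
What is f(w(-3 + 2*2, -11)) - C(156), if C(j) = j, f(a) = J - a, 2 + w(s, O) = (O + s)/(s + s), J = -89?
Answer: -238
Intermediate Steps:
w(s, O) = -2 + (O + s)/(2*s) (w(s, O) = -2 + (O + s)/(s + s) = -2 + (O + s)/((2*s)) = -2 + (O + s)*(1/(2*s)) = -2 + (O + s)/(2*s))
f(a) = -89 - a
f(w(-3 + 2*2, -11)) - C(156) = (-89 - (-11 - 3*(-3 + 2*2))/(2*(-3 + 2*2))) - 1*156 = (-89 - (-11 - 3*(-3 + 4))/(2*(-3 + 4))) - 156 = (-89 - (-11 - 3*1)/(2*1)) - 156 = (-89 - (-11 - 3)/2) - 156 = (-89 - (-14)/2) - 156 = (-89 - 1*(-7)) - 156 = (-89 + 7) - 156 = -82 - 156 = -238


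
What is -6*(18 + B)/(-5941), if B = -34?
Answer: -96/5941 ≈ -0.016159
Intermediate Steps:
-6*(18 + B)/(-5941) = -6*(18 - 34)/(-5941) = -6*(-16)*(-1/5941) = 96*(-1/5941) = -96/5941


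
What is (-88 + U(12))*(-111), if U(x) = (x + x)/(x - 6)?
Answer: 9324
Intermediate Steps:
U(x) = 2*x/(-6 + x) (U(x) = (2*x)/(-6 + x) = 2*x/(-6 + x))
(-88 + U(12))*(-111) = (-88 + 2*12/(-6 + 12))*(-111) = (-88 + 2*12/6)*(-111) = (-88 + 2*12*(1/6))*(-111) = (-88 + 4)*(-111) = -84*(-111) = 9324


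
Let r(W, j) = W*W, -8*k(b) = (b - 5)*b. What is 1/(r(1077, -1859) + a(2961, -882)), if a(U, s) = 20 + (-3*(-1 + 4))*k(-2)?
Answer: 4/4639859 ≈ 8.6210e-7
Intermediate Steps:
k(b) = -b*(-5 + b)/8 (k(b) = -(b - 5)*b/8 = -(-5 + b)*b/8 = -b*(-5 + b)/8)
r(W, j) = W²
a(U, s) = 143/4 (a(U, s) = 20 + (-3*(-1 + 4))*((⅛)*(-2)*(5 - 1*(-2))) = 20 + (-3*3)*((⅛)*(-2)*(5 + 2)) = 20 - 9*(-2)*7/8 = 20 - 9*(-7/4) = 20 + 63/4 = 143/4)
1/(r(1077, -1859) + a(2961, -882)) = 1/(1077² + 143/4) = 1/(1159929 + 143/4) = 1/(4639859/4) = 4/4639859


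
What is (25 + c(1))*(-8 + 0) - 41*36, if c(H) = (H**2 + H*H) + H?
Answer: -1700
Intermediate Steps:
c(H) = H + 2*H**2 (c(H) = (H**2 + H**2) + H = 2*H**2 + H = H + 2*H**2)
(25 + c(1))*(-8 + 0) - 41*36 = (25 + 1*(1 + 2*1))*(-8 + 0) - 41*36 = (25 + 1*(1 + 2))*(-8) - 1476 = (25 + 1*3)*(-8) - 1476 = (25 + 3)*(-8) - 1476 = 28*(-8) - 1476 = -224 - 1476 = -1700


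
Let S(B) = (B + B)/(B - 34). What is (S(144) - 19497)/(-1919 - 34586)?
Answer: 1072191/2007775 ≈ 0.53402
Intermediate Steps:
S(B) = 2*B/(-34 + B) (S(B) = (2*B)/(-34 + B) = 2*B/(-34 + B))
(S(144) - 19497)/(-1919 - 34586) = (2*144/(-34 + 144) - 19497)/(-1919 - 34586) = (2*144/110 - 19497)/(-36505) = (2*144*(1/110) - 19497)*(-1/36505) = (144/55 - 19497)*(-1/36505) = -1072191/55*(-1/36505) = 1072191/2007775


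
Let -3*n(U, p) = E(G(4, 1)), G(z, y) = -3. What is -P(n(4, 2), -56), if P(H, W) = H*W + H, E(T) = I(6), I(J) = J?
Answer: -110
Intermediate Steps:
E(T) = 6
n(U, p) = -2 (n(U, p) = -⅓*6 = -2)
P(H, W) = H + H*W
-P(n(4, 2), -56) = -(-2)*(1 - 56) = -(-2)*(-55) = -1*110 = -110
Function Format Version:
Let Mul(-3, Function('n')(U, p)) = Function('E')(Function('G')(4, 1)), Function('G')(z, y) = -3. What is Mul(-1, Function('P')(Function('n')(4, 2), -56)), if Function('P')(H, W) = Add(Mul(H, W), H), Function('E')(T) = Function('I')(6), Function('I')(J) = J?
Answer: -110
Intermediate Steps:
Function('E')(T) = 6
Function('n')(U, p) = -2 (Function('n')(U, p) = Mul(Rational(-1, 3), 6) = -2)
Function('P')(H, W) = Add(H, Mul(H, W))
Mul(-1, Function('P')(Function('n')(4, 2), -56)) = Mul(-1, Mul(-2, Add(1, -56))) = Mul(-1, Mul(-2, -55)) = Mul(-1, 110) = -110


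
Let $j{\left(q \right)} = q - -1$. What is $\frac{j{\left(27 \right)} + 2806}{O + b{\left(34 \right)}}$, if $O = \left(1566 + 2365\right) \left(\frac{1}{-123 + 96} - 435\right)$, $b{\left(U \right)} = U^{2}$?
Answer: $- \frac{38259}{23071157} \approx -0.0016583$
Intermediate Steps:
$j{\left(q \right)} = 1 + q$ ($j{\left(q \right)} = q + 1 = 1 + q$)
$O = - \frac{46173526}{27}$ ($O = 3931 \left(\frac{1}{-27} - 435\right) = 3931 \left(- \frac{1}{27} - 435\right) = 3931 \left(- \frac{11746}{27}\right) = - \frac{46173526}{27} \approx -1.7101 \cdot 10^{6}$)
$\frac{j{\left(27 \right)} + 2806}{O + b{\left(34 \right)}} = \frac{\left(1 + 27\right) + 2806}{- \frac{46173526}{27} + 34^{2}} = \frac{28 + 2806}{- \frac{46173526}{27} + 1156} = \frac{2834}{- \frac{46142314}{27}} = 2834 \left(- \frac{27}{46142314}\right) = - \frac{38259}{23071157}$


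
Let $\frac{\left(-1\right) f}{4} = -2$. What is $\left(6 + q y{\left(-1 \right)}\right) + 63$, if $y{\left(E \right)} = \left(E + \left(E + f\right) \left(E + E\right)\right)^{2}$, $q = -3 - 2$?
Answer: $-1056$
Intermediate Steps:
$f = 8$ ($f = \left(-4\right) \left(-2\right) = 8$)
$q = -5$ ($q = -3 - 2 = -5$)
$y{\left(E \right)} = \left(E + 2 E \left(8 + E\right)\right)^{2}$ ($y{\left(E \right)} = \left(E + \left(E + 8\right) \left(E + E\right)\right)^{2} = \left(E + \left(8 + E\right) 2 E\right)^{2} = \left(E + 2 E \left(8 + E\right)\right)^{2}$)
$\left(6 + q y{\left(-1 \right)}\right) + 63 = \left(6 - 5 \left(-1\right)^{2} \left(17 + 2 \left(-1\right)\right)^{2}\right) + 63 = \left(6 - 5 \cdot 1 \left(17 - 2\right)^{2}\right) + 63 = \left(6 - 5 \cdot 1 \cdot 15^{2}\right) + 63 = \left(6 - 5 \cdot 1 \cdot 225\right) + 63 = \left(6 - 1125\right) + 63 = -1119 + 63 = -1056$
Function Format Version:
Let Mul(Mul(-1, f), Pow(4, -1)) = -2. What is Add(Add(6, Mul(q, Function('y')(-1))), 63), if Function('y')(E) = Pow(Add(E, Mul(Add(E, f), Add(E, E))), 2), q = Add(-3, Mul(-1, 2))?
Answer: -1056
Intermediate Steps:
f = 8 (f = Mul(-4, -2) = 8)
q = -5 (q = Add(-3, -2) = -5)
Function('y')(E) = Pow(Add(E, Mul(2, E, Add(8, E))), 2) (Function('y')(E) = Pow(Add(E, Mul(Add(E, 8), Add(E, E))), 2) = Pow(Add(E, Mul(Add(8, E), Mul(2, E))), 2) = Pow(Add(E, Mul(2, E, Add(8, E))), 2))
Add(Add(6, Mul(q, Function('y')(-1))), 63) = Add(Add(6, Mul(-5, Mul(Pow(-1, 2), Pow(Add(17, Mul(2, -1)), 2)))), 63) = Add(Add(6, Mul(-5, Mul(1, Pow(Add(17, -2), 2)))), 63) = Add(Add(6, Mul(-5, Mul(1, Pow(15, 2)))), 63) = Add(Add(6, Mul(-5, Mul(1, 225))), 63) = Add(Add(6, Mul(-5, 225)), 63) = Add(Add(6, -1125), 63) = Add(-1119, 63) = -1056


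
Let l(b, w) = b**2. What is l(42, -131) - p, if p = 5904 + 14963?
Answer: -19103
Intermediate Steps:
p = 20867
l(42, -131) - p = 42**2 - 1*20867 = 1764 - 20867 = -19103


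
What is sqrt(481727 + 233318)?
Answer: sqrt(715045) ≈ 845.60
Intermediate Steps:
sqrt(481727 + 233318) = sqrt(715045)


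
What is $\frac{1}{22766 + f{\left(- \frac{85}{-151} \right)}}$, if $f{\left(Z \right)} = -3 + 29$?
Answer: $\frac{1}{22792} \approx 4.3875 \cdot 10^{-5}$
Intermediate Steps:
$f{\left(Z \right)} = 26$
$\frac{1}{22766 + f{\left(- \frac{85}{-151} \right)}} = \frac{1}{22766 + 26} = \frac{1}{22792}$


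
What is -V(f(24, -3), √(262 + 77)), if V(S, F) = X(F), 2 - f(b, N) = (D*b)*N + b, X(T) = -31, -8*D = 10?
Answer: 31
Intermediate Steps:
D = -5/4 (D = -⅛*10 = -5/4 ≈ -1.2500)
f(b, N) = 2 - b + 5*N*b/4 (f(b, N) = 2 - ((-5*b/4)*N + b) = 2 - (-5*N*b/4 + b) = 2 - (b - 5*N*b/4) = 2 + (-b + 5*N*b/4) = 2 - b + 5*N*b/4)
V(S, F) = -31
-V(f(24, -3), √(262 + 77)) = -1*(-31) = 31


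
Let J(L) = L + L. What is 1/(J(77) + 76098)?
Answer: 1/76252 ≈ 1.3114e-5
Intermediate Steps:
J(L) = 2*L
1/(J(77) + 76098) = 1/(2*77 + 76098) = 1/(154 + 76098) = 1/76252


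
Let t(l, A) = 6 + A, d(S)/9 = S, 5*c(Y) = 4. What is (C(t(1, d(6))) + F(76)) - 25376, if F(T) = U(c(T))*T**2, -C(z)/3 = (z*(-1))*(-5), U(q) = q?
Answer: -108276/5 ≈ -21655.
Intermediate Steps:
c(Y) = 4/5 (c(Y) = (1/5)*4 = 4/5)
d(S) = 9*S
C(z) = -15*z (C(z) = -3*z*(-1)*(-5) = -3*(-z)*(-5) = -15*z)
F(T) = 4*T**2/5
(C(t(1, d(6))) + F(76)) - 25376 = (-15*(6 + 9*6) + (4/5)*76**2) - 25376 = (-15*(6 + 54) + (4/5)*5776) - 25376 = (-15*60 + 23104/5) - 25376 = (-900 + 23104/5) - 25376 = 18604/5 - 25376 = -108276/5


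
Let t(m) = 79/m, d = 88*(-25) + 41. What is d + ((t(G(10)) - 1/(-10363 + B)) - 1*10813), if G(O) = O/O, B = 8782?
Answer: -20383832/1581 ≈ -12893.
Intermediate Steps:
G(O) = 1
d = -2159 (d = -2200 + 41 = -2159)
d + ((t(G(10)) - 1/(-10363 + B)) - 1*10813) = -2159 + ((79/1 - 1/(-10363 + 8782)) - 1*10813) = -2159 + ((79*1 - 1/(-1581)) - 10813) = -2159 + ((79 - 1*(-1/1581)) - 10813) = -2159 + ((79 + 1/1581) - 10813) = -2159 + (124900/1581 - 10813) = -2159 - 16970453/1581 = -20383832/1581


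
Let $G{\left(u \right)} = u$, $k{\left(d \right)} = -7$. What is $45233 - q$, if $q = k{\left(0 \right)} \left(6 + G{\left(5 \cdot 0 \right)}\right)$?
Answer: $45275$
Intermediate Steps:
$q = -42$ ($q = - 7 \left(6 + 5 \cdot 0\right) = - 7 \left(6 + 0\right) = \left(-7\right) 6 = -42$)
$45233 - q = 45233 - -42 = 45233 + 42 = 45275$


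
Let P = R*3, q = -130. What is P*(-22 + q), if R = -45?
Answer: 20520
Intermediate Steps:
P = -135 (P = -45*3 = -135)
P*(-22 + q) = -135*(-22 - 130) = -135*(-152) = 20520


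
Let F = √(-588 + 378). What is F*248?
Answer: 248*I*√210 ≈ 3593.9*I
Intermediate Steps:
F = I*√210 (F = √(-210) = I*√210 ≈ 14.491*I)
F*248 = (I*√210)*248 = 248*I*√210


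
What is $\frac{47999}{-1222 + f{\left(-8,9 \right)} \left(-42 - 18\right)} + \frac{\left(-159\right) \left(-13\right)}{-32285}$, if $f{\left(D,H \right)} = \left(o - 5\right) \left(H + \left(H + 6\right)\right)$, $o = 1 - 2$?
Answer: $\frac{1534314709}{239490130} \approx 6.4066$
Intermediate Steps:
$o = -1$ ($o = 1 - 2 = -1$)
$f{\left(D,H \right)} = -36 - 12 H$ ($f{\left(D,H \right)} = \left(-1 - 5\right) \left(H + \left(H + 6\right)\right) = - 6 \left(H + \left(6 + H\right)\right) = - 6 \left(6 + 2 H\right) = -36 - 12 H$)
$\frac{47999}{-1222 + f{\left(-8,9 \right)} \left(-42 - 18\right)} + \frac{\left(-159\right) \left(-13\right)}{-32285} = \frac{47999}{-1222 + \left(-36 - 108\right) \left(-42 - 18\right)} + \frac{\left(-159\right) \left(-13\right)}{-32285} = \frac{47999}{-1222 + \left(-36 - 108\right) \left(-60\right)} + 2067 \left(- \frac{1}{32285}\right) = \frac{47999}{-1222 - -8640} - \frac{2067}{32285} = \frac{47999}{-1222 + 8640} - \frac{2067}{32285} = \frac{47999}{7418} - \frac{2067}{32285} = \frac{1534314709}{239490130}$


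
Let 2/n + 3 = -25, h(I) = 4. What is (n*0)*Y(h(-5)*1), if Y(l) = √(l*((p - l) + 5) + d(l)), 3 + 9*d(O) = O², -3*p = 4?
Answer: 0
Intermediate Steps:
p = -4/3 (p = -⅓*4 = -4/3 ≈ -1.3333)
n = -1/14 (n = 2/(-3 - 25) = 2/(-28) = 2*(-1/28) = -1/14 ≈ -0.071429)
d(O) = -⅓ + O²/9
Y(l) = √(-⅓ + l²/9 + l*(11/3 - l)) (Y(l) = √(l*((-4/3 - l) + 5) + (-⅓ + l²/9)) = √(l*(11/3 - l) + (-⅓ + l²/9)) = √(-⅓ + l²/9 + l*(11/3 - l)))
(n*0)*Y(h(-5)*1) = (-1/14*0)*(√(-3 - 8*(4*1)² + 33*(4*1))/3) = 0*(√(-3 - 8*4² + 33*4)/3) = 0*(√(-3 - 8*16 + 132)/3) = 0*(√(-3 - 128 + 132)/3) = 0*(√1/3) = 0*((⅓)*1) = 0*(⅓) = 0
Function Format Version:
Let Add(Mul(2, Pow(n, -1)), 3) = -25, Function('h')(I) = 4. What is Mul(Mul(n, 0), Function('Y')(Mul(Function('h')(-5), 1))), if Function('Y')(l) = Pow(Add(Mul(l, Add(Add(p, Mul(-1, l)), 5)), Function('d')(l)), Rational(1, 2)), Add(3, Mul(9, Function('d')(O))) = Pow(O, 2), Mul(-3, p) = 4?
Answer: 0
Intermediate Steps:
p = Rational(-4, 3) (p = Mul(Rational(-1, 3), 4) = Rational(-4, 3) ≈ -1.3333)
n = Rational(-1, 14) (n = Mul(2, Pow(Add(-3, -25), -1)) = Mul(2, Pow(-28, -1)) = Mul(2, Rational(-1, 28)) = Rational(-1, 14) ≈ -0.071429)
Function('d')(O) = Add(Rational(-1, 3), Mul(Rational(1, 9), Pow(O, 2)))
Function('Y')(l) = Pow(Add(Rational(-1, 3), Mul(Rational(1, 9), Pow(l, 2)), Mul(l, Add(Rational(11, 3), Mul(-1, l)))), Rational(1, 2)) (Function('Y')(l) = Pow(Add(Mul(l, Add(Add(Rational(-4, 3), Mul(-1, l)), 5)), Add(Rational(-1, 3), Mul(Rational(1, 9), Pow(l, 2)))), Rational(1, 2)) = Pow(Add(Mul(l, Add(Rational(11, 3), Mul(-1, l))), Add(Rational(-1, 3), Mul(Rational(1, 9), Pow(l, 2)))), Rational(1, 2)) = Pow(Add(Rational(-1, 3), Mul(Rational(1, 9), Pow(l, 2)), Mul(l, Add(Rational(11, 3), Mul(-1, l)))), Rational(1, 2)))
Mul(Mul(n, 0), Function('Y')(Mul(Function('h')(-5), 1))) = Mul(Mul(Rational(-1, 14), 0), Mul(Rational(1, 3), Pow(Add(-3, Mul(-8, Pow(Mul(4, 1), 2)), Mul(33, Mul(4, 1))), Rational(1, 2)))) = Mul(0, Mul(Rational(1, 3), Pow(Add(-3, Mul(-8, Pow(4, 2)), Mul(33, 4)), Rational(1, 2)))) = Mul(0, Mul(Rational(1, 3), Pow(Add(-3, Mul(-8, 16), 132), Rational(1, 2)))) = Mul(0, Mul(Rational(1, 3), Pow(Add(-3, -128, 132), Rational(1, 2)))) = Mul(0, Mul(Rational(1, 3), Pow(1, Rational(1, 2)))) = Mul(0, Mul(Rational(1, 3), 1)) = Mul(0, Rational(1, 3)) = 0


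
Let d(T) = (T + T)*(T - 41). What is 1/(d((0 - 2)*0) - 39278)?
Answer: -1/39278 ≈ -2.5460e-5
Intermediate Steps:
d(T) = 2*T*(-41 + T) (d(T) = (2*T)*(-41 + T) = 2*T*(-41 + T))
1/(d((0 - 2)*0) - 39278) = 1/(2*((0 - 2)*0)*(-41 + (0 - 2)*0) - 39278) = 1/(2*(-2*0)*(-41 - 2*0) - 39278) = 1/(2*0*(-41 + 0) - 39278) = 1/(2*0*(-41) - 39278) = 1/(0 - 39278) = 1/(-39278) = -1/39278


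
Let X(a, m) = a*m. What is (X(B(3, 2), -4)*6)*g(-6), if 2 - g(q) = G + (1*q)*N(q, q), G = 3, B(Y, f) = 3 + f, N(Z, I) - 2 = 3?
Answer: -3480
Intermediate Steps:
N(Z, I) = 5 (N(Z, I) = 2 + 3 = 5)
g(q) = -1 - 5*q (g(q) = 2 - (3 + (1*q)*5) = 2 - (3 + q*5) = 2 - (3 + 5*q) = 2 + (-3 - 5*q) = -1 - 5*q)
(X(B(3, 2), -4)*6)*g(-6) = (((3 + 2)*(-4))*6)*(-1 - 5*(-6)) = ((5*(-4))*6)*(-1 + 30) = -20*6*29 = -120*29 = -3480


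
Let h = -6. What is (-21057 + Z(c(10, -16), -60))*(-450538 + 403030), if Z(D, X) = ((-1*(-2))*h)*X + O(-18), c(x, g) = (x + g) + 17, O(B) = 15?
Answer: 965457576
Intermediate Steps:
c(x, g) = 17 + g + x (c(x, g) = (g + x) + 17 = 17 + g + x)
Z(D, X) = 15 - 12*X (Z(D, X) = (-1*(-2)*(-6))*X + 15 = (2*(-6))*X + 15 = -12*X + 15 = 15 - 12*X)
(-21057 + Z(c(10, -16), -60))*(-450538 + 403030) = (-21057 + (15 - 12*(-60)))*(-450538 + 403030) = (-21057 + (15 + 720))*(-47508) = (-21057 + 735)*(-47508) = -20322*(-47508) = 965457576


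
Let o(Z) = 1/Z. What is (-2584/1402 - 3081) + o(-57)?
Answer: -123181862/39957 ≈ -3082.9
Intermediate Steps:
(-2584/1402 - 3081) + o(-57) = (-2584/1402 - 3081) + 1/(-57) = (-2584*1/1402 - 3081) - 1/57 = (-1292/701 - 3081) - 1/57 = -2161073/701 - 1/57 = -123181862/39957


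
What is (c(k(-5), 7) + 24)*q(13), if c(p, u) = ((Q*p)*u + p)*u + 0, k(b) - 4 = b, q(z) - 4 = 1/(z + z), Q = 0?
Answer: 1785/26 ≈ 68.654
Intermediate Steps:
q(z) = 4 + 1/(2*z) (q(z) = 4 + 1/(z + z) = 4 + 1/(2*z))
k(b) = 4 + b
c(p, u) = p*u (c(p, u) = ((0*p)*u + p)*u + 0 = (0*u + p)*u + 0 = (0 + p)*u + 0 = p*u + 0 = p*u)
(c(k(-5), 7) + 24)*q(13) = ((4 - 5)*7 + 24)*(4 + (½)/13) = (-1*7 + 24)*(4 + (½)*(1/13)) = (-7 + 24)*(4 + 1/26) = 17*(105/26) = 1785/26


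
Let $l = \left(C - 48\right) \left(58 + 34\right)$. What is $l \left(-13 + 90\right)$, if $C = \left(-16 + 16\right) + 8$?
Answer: $-283360$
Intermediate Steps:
$C = 8$ ($C = 0 + 8 = 8$)
$l = -3680$ ($l = \left(8 - 48\right) \left(58 + 34\right) = \left(-40\right) 92 = -3680$)
$l \left(-13 + 90\right) = - 3680 \left(-13 + 90\right) = \left(-3680\right) 77 = -283360$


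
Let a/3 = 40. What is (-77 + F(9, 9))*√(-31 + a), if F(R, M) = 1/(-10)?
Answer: -771*√89/10 ≈ -727.36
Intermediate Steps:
a = 120 (a = 3*40 = 120)
F(R, M) = -⅒
(-77 + F(9, 9))*√(-31 + a) = (-77 - ⅒)*√(-31 + 120) = -771*√89/10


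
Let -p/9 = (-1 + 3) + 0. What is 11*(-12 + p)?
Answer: -330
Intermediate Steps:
p = -18 (p = -9*((-1 + 3) + 0) = -9*(2 + 0) = -9*2 = -18)
11*(-12 + p) = 11*(-12 - 18) = 11*(-30) = -330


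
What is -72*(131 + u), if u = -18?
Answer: -8136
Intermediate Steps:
-72*(131 + u) = -72*(131 - 18) = -72*113 = -8136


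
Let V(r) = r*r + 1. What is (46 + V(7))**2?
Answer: 9216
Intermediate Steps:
V(r) = 1 + r**2 (V(r) = r**2 + 1 = 1 + r**2)
(46 + V(7))**2 = (46 + (1 + 7**2))**2 = (46 + (1 + 49))**2 = (46 + 50)**2 = 96**2 = 9216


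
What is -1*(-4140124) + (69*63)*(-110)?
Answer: 3661954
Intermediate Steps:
-1*(-4140124) + (69*63)*(-110) = 4140124 + 4347*(-110) = 4140124 - 478170 = 3661954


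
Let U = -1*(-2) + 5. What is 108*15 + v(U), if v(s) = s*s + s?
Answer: 1676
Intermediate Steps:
U = 7 (U = 2 + 5 = 7)
v(s) = s + s² (v(s) = s² + s = s + s²)
108*15 + v(U) = 108*15 + 7*(1 + 7) = 1620 + 7*8 = 1620 + 56 = 1676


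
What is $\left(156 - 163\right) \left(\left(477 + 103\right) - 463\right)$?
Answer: $-819$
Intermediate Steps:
$\left(156 - 163\right) \left(\left(477 + 103\right) - 463\right) = - 7 \left(580 - 463\right) = \left(-7\right) 117 = -819$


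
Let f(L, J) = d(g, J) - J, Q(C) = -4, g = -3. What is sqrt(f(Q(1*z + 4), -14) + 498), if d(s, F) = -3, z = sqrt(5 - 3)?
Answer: sqrt(509) ≈ 22.561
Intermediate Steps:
z = sqrt(2) ≈ 1.4142
f(L, J) = -3 - J
sqrt(f(Q(1*z + 4), -14) + 498) = sqrt((-3 - 1*(-14)) + 498) = sqrt((-3 + 14) + 498) = sqrt(11 + 498) = sqrt(509)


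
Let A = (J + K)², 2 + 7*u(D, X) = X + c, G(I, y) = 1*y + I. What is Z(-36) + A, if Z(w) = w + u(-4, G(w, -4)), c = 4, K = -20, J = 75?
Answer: 20885/7 ≈ 2983.6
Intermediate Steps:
G(I, y) = I + y (G(I, y) = y + I = I + y)
u(D, X) = 2/7 + X/7 (u(D, X) = -2/7 + (X + 4)/7 = -2/7 + (4 + X)/7 = -2/7 + (4/7 + X/7) = 2/7 + X/7)
Z(w) = -2/7 + 8*w/7 (Z(w) = w + (2/7 + (w - 4)/7) = w + (2/7 + (-4 + w)/7) = w + (2/7 + (-4/7 + w/7)) = w + (-2/7 + w/7) = -2/7 + 8*w/7)
A = 3025 (A = (75 - 20)² = 55² = 3025)
Z(-36) + A = (-2/7 + (8/7)*(-36)) + 3025 = (-2/7 - 288/7) + 3025 = -290/7 + 3025 = 20885/7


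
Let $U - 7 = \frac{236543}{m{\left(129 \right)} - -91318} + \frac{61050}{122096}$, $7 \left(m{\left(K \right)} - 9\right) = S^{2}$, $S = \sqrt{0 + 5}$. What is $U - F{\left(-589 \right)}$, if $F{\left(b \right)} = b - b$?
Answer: $\frac{196895564791}{19513810056} \approx 10.09$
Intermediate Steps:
$S = \sqrt{5} \approx 2.2361$
$F{\left(b \right)} = 0$
$m{\left(K \right)} = \frac{68}{7}$ ($m{\left(K \right)} = 9 + \frac{\left(\sqrt{5}\right)^{2}}{7} = 9 + \frac{1}{7} \cdot 5 = 9 + \frac{5}{7} = \frac{68}{7}$)
$U = \frac{196895564791}{19513810056}$ ($U = 7 + \left(\frac{236543}{\frac{68}{7} - -91318} + \frac{61050}{122096}\right) = 7 + \left(\frac{236543}{\frac{68}{7} + 91318} + 61050 \cdot \frac{1}{122096}\right) = 7 + \left(\frac{236543}{\frac{639294}{7}} + \frac{30525}{61048}\right) = 7 + \left(236543 \cdot \frac{7}{639294} + \frac{30525}{61048}\right) = 7 + \left(\frac{1655801}{639294} + \frac{30525}{61048}\right) = 7 + \frac{60298894399}{19513810056} = \frac{196895564791}{19513810056} \approx 10.09$)
$U - F{\left(-589 \right)} = \frac{196895564791}{19513810056} - 0 = \frac{196895564791}{19513810056} + 0 = \frac{196895564791}{19513810056}$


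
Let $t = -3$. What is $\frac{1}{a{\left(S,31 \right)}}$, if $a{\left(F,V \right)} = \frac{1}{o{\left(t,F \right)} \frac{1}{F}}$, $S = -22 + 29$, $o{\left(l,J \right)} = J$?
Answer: $1$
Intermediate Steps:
$S = 7$
$a{\left(F,V \right)} = 1$ ($a{\left(F,V \right)} = \frac{1}{F \frac{1}{F}} = 1^{-1} = 1$)
$\frac{1}{a{\left(S,31 \right)}} = 1^{-1} = 1$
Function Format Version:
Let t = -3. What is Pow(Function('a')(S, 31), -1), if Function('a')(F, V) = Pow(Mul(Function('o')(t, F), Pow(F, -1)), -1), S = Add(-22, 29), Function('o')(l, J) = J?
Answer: 1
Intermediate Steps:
S = 7
Function('a')(F, V) = 1 (Function('a')(F, V) = Pow(Mul(F, Pow(F, -1)), -1) = Pow(1, -1) = 1)
Pow(Function('a')(S, 31), -1) = Pow(1, -1) = 1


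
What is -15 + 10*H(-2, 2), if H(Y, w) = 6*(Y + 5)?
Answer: 165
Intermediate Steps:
H(Y, w) = 30 + 6*Y (H(Y, w) = 6*(5 + Y) = 30 + 6*Y)
-15 + 10*H(-2, 2) = -15 + 10*(30 + 6*(-2)) = -15 + 10*(30 - 12) = -15 + 10*18 = -15 + 180 = 165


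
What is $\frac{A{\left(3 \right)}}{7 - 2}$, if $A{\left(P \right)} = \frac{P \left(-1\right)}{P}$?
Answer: $- \frac{1}{5} \approx -0.2$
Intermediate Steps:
$A{\left(P \right)} = -1$ ($A{\left(P \right)} = \frac{\left(-1\right) P}{P} = -1$)
$\frac{A{\left(3 \right)}}{7 - 2} = \frac{1}{7 - 2} \left(-1\right) = \frac{1}{5} \left(-1\right) = - \frac{1}{5}$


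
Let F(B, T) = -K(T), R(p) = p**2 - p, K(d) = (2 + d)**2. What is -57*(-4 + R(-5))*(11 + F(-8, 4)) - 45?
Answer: 37005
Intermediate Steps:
F(B, T) = -(2 + T)**2
-57*(-4 + R(-5))*(11 + F(-8, 4)) - 45 = -57*(-4 - 5*(-1 - 5))*(11 - (2 + 4)**2) - 45 = -57*(-4 - 5*(-6))*(11 - 1*6**2) - 45 = -57*(-4 + 30)*(11 - 1*36) - 45 = -1482*(11 - 36) - 45 = -1482*(-25) - 45 = -57*(-650) - 45 = 37050 - 45 = 37005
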